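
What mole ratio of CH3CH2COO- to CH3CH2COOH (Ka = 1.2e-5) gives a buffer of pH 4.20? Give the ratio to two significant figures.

pKa = -log(1.2 × 10^-5) = 4.921
pH = pKa + log(r) ⇒ log(r) = 4.20 − 4.921 = -0.721
r = [CH3CH2COO-]/[CH3CH2COOH] = 10^(-0.721) = 0.19

ratio = 0.19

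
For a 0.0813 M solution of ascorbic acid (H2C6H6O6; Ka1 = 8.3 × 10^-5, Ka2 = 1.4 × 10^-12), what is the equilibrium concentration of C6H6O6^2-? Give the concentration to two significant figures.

First ionization gives [H+] ≈ [HC6H6O6-] = 2.60 × 10^-3 M.
Second step: Ka2 = [H+][C6H6O6^2-]/[HC6H6O6-] ≈ [C6H6O6^2-] (since [H+] ≈ [HC6H6O6-]).
So [C6H6O6^2-] ≈ Ka2.

1.4 × 10^-12 M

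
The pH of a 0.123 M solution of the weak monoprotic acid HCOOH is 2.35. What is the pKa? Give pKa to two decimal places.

[H+] = 10^(-2.35) = 4.47 × 10^-3 M
At equilibrium [HA] = 0.123 − 4.47 × 10^-3 = 1.19 × 10^-1 M
Ka = [H+][A-]/[HA] = (4.47 × 10^-3)² / 1.19 × 10^-1 = 1.68 × 10^-4
pKa = -log(1.68 × 10^-4) = 3.77

pKa = 3.77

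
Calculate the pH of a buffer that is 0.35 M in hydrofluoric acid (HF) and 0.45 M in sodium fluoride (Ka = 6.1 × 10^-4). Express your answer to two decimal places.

pKa = −log(6.1 × 10^-4) = 3.215
Using pH = pKa + log([base]/[acid]) with [base]/[acid] = 0.45/0.35:
pH = 3.215 + (+0.109) = 3.32

pH = 3.32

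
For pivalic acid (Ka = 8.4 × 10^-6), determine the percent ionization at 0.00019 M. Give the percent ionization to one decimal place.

(CH3)3CCOOH ⇌ (CH3)3CCOO- + H+; let x = [H+] at equilibrium.
Solve x² + 8.4e-06x − 1.6e-09 = 0 → x = 3.60 × 10^-5 M
% ionization = x/C₀ × 100% = 3.60 × 10^-5/0.00019 × 100% = 18.9%

18.9%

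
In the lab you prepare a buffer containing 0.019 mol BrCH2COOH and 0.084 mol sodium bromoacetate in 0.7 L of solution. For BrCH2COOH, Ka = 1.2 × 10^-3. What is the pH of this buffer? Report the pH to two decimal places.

pH = 3.57

pKa = −log(1.2 × 10^-3) = 2.921
Henderson–Hasselbalch: pH = pKa + log([BrCH2COO-]/[BrCH2COOH]) = 2.921 + log(0.084/0.019)
pH = 2.921 + (+0.646) = 3.57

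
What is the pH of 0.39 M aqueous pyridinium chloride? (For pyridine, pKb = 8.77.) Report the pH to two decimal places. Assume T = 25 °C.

pH = 2.82

C5H5NH+ is the conjugate acid of the weak base C5H5N.
Kb = 10^(−8.77) = 1.70 × 10^-9
Ka = Kw/Kb = 1.0×10^-14 / 1.70 × 10^-9 = 5.88 × 10^-6
Ka = [H+]²/(0.39 − [H+]) = 5.88 × 10^-6
Neglecting [H+] in the denominator: [H+] = √(5.88 × 10^-6 × 0.39) = 1.51 × 10^-3 M
Check: 0.39% ionized — well under 5%, approximation valid.
pH = −log(1.51 × 10^-3) = 2.82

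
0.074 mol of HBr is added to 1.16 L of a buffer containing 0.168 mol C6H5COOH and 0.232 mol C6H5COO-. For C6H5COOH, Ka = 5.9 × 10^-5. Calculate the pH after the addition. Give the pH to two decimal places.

pH = 4.04

After neutralization: n(C6H5COOH) = 0.242 mol, n(C6H5COO-) = 0.158 mol.
pKa = −log(5.9 × 10^-5) = 4.229
pH = pKa + log([A⁻]/[HA]) = 4.229 + log(0.158/0.242) = 4.229 -0.185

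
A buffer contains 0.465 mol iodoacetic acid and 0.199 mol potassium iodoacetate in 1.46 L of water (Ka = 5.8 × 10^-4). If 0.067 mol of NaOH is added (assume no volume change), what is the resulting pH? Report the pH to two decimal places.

pH = 3.06

After neutralization: n(ICH2COOH) = 0.398 mol, n(ICH2COO-) = 0.266 mol.
pKa = −log(5.8 × 10^-4) = 3.237
pH = pKa + log(n_ICH2COO-/n_ICH2COOH) = 3.237 + log(0.266/0.398) = 3.237 + (-0.175)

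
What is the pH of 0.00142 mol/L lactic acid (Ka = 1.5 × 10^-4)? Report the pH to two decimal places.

CH3CH(OH)COOH ⇌ CH3CH(OH)COO- + H+
Ka = [H+]²/(0.00142 − [H+]) = 1.5 × 10^-4
Here C₀/Ka ≈ 9.47, so the small-[H+] approximation fails. Use the quadratic:
[H+] = (−Ka + √(Ka² + 4·Ka·C₀))/2 = 3.93 × 10^-4 M
pH = −log(3.93 × 10^-4) = 3.41

pH = 3.41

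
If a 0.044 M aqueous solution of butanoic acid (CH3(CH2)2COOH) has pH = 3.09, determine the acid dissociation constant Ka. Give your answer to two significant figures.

[H+] = 10^(-3.09) = 8.13 × 10^-4 M
At equilibrium [HA] = 0.044 − 8.13 × 10^-4 = 4.32 × 10^-2 M
Ka = [H+][A-]/[HA] = (8.13 × 10^-4)² / 4.32 × 10^-2 = 1.5 × 10^-5

Ka = 1.5 × 10^-5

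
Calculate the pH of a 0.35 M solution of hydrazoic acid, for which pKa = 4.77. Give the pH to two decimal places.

HN3 ⇌ N3- + H+
Ka = 10^(−4.77) = 1.70 × 10^-5
Ka = [H+]²/(0.35 − [H+]) = 1.70 × 10^-5
Assume [H+] ≪ 0.35: [H+] ≈ √(1.70 × 10^-5 × 0.35) = 2.44 × 10^-3 M
pH = −log(2.44 × 10^-3) = 2.61

pH = 2.61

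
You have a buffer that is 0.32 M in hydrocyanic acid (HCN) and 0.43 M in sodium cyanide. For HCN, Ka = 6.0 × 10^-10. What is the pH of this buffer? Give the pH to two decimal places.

pKa = −log(6.0 × 10^-10) = 9.222
Henderson–Hasselbalch: pH = pKa + log([CN-]/[HCN]) = 9.222 + log(0.43/0.32)
pH = 9.222 + (+0.128) = 9.35

pH = 9.35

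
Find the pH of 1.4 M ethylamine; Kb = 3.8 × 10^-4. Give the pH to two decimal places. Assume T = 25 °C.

pH = 12.36

C2H5NH2 + H2O ⇌ C2H5NH3+ + OH-
Kb = [OH-]²/(1.4 − [OH-]) = 3.8 × 10^-4
Neglecting [OH-] in the denominator: [OH-] = √(3.8 × 10^-4 × 1.4) = 2.31 × 10^-2 M
([OH-]/C₀ = 1.6% < 5%, so the approximation holds.)
pOH = −log(2.31 × 10^-2) = 1.64; pH = 14.00 − 1.64 = 12.36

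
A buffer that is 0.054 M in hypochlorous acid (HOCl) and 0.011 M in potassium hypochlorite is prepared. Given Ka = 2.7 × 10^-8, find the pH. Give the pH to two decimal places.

pKa = −log(2.7 × 10^-8) = 7.569
pH = pKa + log([A⁻]/[HA]) = 7.569 + log(0.011/0.054)
pH = 7.569 + (-0.691) = 6.88

pH = 6.88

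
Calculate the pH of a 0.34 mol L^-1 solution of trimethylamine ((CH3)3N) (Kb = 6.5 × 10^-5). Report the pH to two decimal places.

pH = 11.67

(CH3)3N + H2O ⇌ (CH3)3NH+ + OH-
Kb = [OH-]²/(0.34 − [OH-]) = 6.5 × 10^-5
Since Kb ≪ C₀, [OH-] ≈ √(Kb·C₀) = 4.70 × 10^-3 M.
pOH = 2.33, so pH = 14.00 − pOH = 11.67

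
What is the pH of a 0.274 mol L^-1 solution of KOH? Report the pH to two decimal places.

pH = 13.44

KOH is a strong base; [OH-] = 0.274 M.
pOH = -log(0.274) = 0.56
pH = 14.00 - 0.56 = 13.44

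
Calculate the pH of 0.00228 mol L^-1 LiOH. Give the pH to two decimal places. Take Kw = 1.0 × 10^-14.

pH = 11.36

LiOH is a strong base; [OH-] = 0.00228 M.
pOH = -log(0.00228) = 2.64
pH = 14.00 - 2.64 = 11.36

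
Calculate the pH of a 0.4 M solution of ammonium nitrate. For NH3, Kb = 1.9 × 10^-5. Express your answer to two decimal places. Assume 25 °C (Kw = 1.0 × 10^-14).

pH = 4.84

NH4+ is the conjugate acid of the weak base NH3.
Ka = Kw/Kb = 1.0×10^-14 / 1.9 × 10^-5 = 5.26 × 10^-10
From the ICE table, Ka = [H+]²/(0.4 − [H+]) = 5.26 × 10^-10.
Since Ka ≪ C₀, [H+] ≈ √(Ka·C₀) = 1.45 × 10^-5 M.
pH = −log(1.45 × 10^-5) = 4.84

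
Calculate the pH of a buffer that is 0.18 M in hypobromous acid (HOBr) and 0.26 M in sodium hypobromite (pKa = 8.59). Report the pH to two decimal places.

pH = 8.75

Using pH = pKa + log([base]/[acid]) with [base]/[acid] = 0.26/0.18:
pH = 8.59 + (+0.160) = 8.75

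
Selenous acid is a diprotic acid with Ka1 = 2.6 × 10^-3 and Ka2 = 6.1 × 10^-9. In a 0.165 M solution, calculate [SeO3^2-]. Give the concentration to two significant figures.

6.1 × 10^-9 M

First ionization gives [H+] ≈ [HSeO3-] = 1.95 × 10^-2 M.
Second step: Ka2 = [H+][SeO3^2-]/[HSeO3-] ≈ [SeO3^2-] (since [H+] ≈ [HSeO3-]).
So [SeO3^2-] ≈ Ka2.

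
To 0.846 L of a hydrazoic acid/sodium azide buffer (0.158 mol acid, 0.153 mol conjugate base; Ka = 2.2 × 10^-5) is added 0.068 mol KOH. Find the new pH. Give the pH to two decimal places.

pH = 5.05

After neutralization: n(HN3) = 0.09 mol, n(N3-) = 0.221 mol.
pKa = −log(2.2 × 10^-5) = 4.658
pH = pKa + log([A⁻]/[HA]) = 4.658 + log(0.221/0.09) = 4.658 +0.390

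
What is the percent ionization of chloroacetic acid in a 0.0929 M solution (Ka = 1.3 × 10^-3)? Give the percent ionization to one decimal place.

11.2%

ClCH2COOH ⇌ ClCH2COO- + H+; let x = [H+] at equilibrium.
Solve x² + 0.0013x − 0.000121 = 0 → x = 1.04 × 10^-2 M
% ionization = x/C₀ × 100% = 1.04 × 10^-2/0.0929 × 100% = 11.2%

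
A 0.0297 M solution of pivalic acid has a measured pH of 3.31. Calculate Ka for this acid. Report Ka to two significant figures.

Ka = 8.2 × 10^-6

[H+] = 10^(-3.31) = 4.90 × 10^-4 M
At equilibrium [HA] = 0.0297 − 4.90 × 10^-4 = 2.92 × 10^-2 M
Ka = [H+][A-]/[HA] = (4.90 × 10^-4)² / 2.92 × 10^-2 = 8.2 × 10^-6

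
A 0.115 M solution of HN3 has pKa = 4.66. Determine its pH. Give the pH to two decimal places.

pH = 2.80

HN3 ⇌ N3- + H+
Ka = 10^(−4.66) = 2.19 × 10^-5
Ka = [H+]²/(0.115 − [H+]) = 2.19 × 10^-5
Neglecting [H+] in the denominator: [H+] = √(2.19 × 10^-5 × 0.115) = 1.59 × 10^-3 M
Check: 1.4% ionized — well under 5%, approximation valid.
pH = −log[H+] = −log(1.59 × 10^-3) = 2.80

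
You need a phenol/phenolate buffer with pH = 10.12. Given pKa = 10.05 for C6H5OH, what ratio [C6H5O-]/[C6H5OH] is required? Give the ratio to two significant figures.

ratio = 1.2

pH = pKa + log(r) ⇒ log(r) = 10.12 − 10.05 = +0.07
r = [C6H5O-]/[C6H5OH] = 10^(+0.07) = 1.17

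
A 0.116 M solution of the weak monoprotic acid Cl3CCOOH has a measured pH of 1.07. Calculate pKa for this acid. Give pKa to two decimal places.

[H+] = 10^(-1.07) = 8.51 × 10^-2 M
At equilibrium [HA] = 0.116 − 8.51 × 10^-2 = 3.09 × 10^-2 M
Ka = [H+][A-]/[HA] = (8.51 × 10^-2)² / 3.09 × 10^-2 = 2.34 × 10^-1
pKa = -log(2.34 × 10^-1) = 0.63

pKa = 0.63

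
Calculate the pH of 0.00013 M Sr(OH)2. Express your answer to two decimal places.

Sr(OH)2 is a strong base (each formula unit releases 2 OH-); [OH-] = 0.00026 M.
pOH = -log(0.00026) = 3.59
pH = 14.00 - 3.59 = 10.41

pH = 10.41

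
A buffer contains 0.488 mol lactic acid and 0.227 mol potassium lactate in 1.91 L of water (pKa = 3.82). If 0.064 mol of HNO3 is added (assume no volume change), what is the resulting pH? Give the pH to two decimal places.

Added H+ converts CH3CH(OH)COO- to CH3CH(OH)COOH: CH3CH(OH)COOH → 0.552 mol, CH3CH(OH)COO- → 0.163 mol.
Henderson–Hasselbalch with mole ratio 0.163/0.552: pH = 3.82 + (-0.530)

pH = 3.29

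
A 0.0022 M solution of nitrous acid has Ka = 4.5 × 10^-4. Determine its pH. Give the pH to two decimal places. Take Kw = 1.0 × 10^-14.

pH = 3.10

HNO2 ⇌ NO2- + H+
From the ICE table, Ka = [H+]²/(0.0022 − [H+]) = 4.5 × 10^-4.
The 5% rule fails; solving [H+]² + Ka·[H+] − Ka·C₀ = 0 exactly:
[H+] = [−0.00045 + √(0.00045² + 3.96e-06)]/2 = 7.95 × 10^-4 M
pH = −log[H+] = −log(7.95 × 10^-4) = 3.10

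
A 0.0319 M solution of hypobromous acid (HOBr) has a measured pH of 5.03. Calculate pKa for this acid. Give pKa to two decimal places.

pKa = 8.56

[H+] = 10^(-5.03) = 9.33 × 10^-6 M
At equilibrium [HA] = 0.0319 − 9.33 × 10^-6 = 3.19 × 10^-2 M
Ka = [H+][A-]/[HA] = (9.33 × 10^-6)² / 3.19 × 10^-2 = 2.73 × 10^-9
pKa = -log(2.73 × 10^-9) = 8.56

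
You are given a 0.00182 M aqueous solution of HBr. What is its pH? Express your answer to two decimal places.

pH = 2.74

HBr is a strong acid and dissociates completely, so [H+] = 0.00182 M.
pH = -log(0.00182) = 2.74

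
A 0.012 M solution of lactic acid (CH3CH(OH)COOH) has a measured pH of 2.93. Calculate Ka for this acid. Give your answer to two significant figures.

[H+] = 10^(-2.93) = 1.17 × 10^-3 M
At equilibrium [HA] = 0.012 − 1.17 × 10^-3 = 1.08 × 10^-2 M
Ka = [H+][A-]/[HA] = (1.17 × 10^-3)² / 1.08 × 10^-2 = 1.3 × 10^-4

Ka = 1.3 × 10^-4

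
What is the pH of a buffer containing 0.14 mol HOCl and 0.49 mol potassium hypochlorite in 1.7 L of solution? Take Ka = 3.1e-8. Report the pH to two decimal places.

pH = 8.05

pKa = −log(3.1 × 10^-8) = 7.509
pH = pKa + log([A⁻]/[HA]) = 7.509 + log(0.49/0.14)
pH = 7.509 + (+0.544) = 8.05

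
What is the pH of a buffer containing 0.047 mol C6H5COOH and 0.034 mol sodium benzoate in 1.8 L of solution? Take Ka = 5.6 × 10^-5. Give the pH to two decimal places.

pKa = −log(5.6 × 10^-5) = 4.252
pH = pKa + log([A⁻]/[HA]) = 4.252 + log(0.034/0.047)
pH = 4.252 + (-0.141) = 4.11

pH = 4.11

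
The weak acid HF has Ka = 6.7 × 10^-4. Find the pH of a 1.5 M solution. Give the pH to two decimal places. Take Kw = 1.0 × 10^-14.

HF ⇌ F- + H+
Ka = x²/(1.5 − x) = 6.7 × 10^-4
Assume x ≪ 1.5: x ≈ √(6.7 × 10^-4 × 1.5) = 3.17 × 10^-2 M
(x/C₀ = 2.1% < 5%, so the approximation holds.)
pH = −log[H+] = −log(3.17 × 10^-2) = 1.50

pH = 1.50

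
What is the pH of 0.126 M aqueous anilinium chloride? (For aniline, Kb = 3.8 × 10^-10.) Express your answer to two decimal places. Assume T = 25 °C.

C6H5NH3+ is the conjugate acid of the weak base C6H5NH2.
Ka = Kw/Kb = 1.0×10^-14 / 3.8 × 10^-10 = 2.63 × 10^-5
Ka = x²/(0.126 − x) = 2.63 × 10^-5
Assume x ≪ 0.126: x ≈ √(2.63 × 10^-5 × 0.126) = 1.82 × 10^-3 M
pH = −log[H+] = −log(1.82 × 10^-3) = 2.74

pH = 2.74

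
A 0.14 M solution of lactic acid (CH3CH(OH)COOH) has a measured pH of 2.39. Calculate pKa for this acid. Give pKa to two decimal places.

pKa = 3.91

[H+] = 10^(-2.39) = 4.07 × 10^-3 M
At equilibrium [HA] = 0.14 − 4.07 × 10^-3 = 1.36 × 10^-1 M
Ka = [H+][A-]/[HA] = (4.07 × 10^-3)² / 1.36 × 10^-1 = 1.22 × 10^-4
pKa = -log(1.22 × 10^-4) = 3.91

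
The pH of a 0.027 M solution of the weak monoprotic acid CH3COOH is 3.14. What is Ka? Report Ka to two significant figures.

Ka = 2.0 × 10^-5

[H+] = 10^(-3.14) = 7.24 × 10^-4 M
At equilibrium [HA] = 0.027 − 7.24 × 10^-4 = 2.63 × 10^-2 M
Ka = [H+][A-]/[HA] = (7.24 × 10^-4)² / 2.63 × 10^-2 = 2.0 × 10^-5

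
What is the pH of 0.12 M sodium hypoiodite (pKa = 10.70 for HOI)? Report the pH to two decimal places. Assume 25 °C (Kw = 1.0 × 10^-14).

OI- is the conjugate base of the weak acid HOI.
Ka = 10^(−10.70) = 2.00 × 10^-11
Kb = Kw/Ka = 1.0×10^-14 / 2.00 × 10^-11 = 5.00 × 10^-4
Let x = [OH-] at equilibrium. Kb = x²/(0.12 − x).
Here C₀/Kb ≈ 240, so the small-x approximation fails. Use the quadratic:
x = (−Kb + √(Kb² + 4·Kb·C₀))/2 = 7.50 × 10^-3 M
pOH = −log(7.50 × 10^-3) = 2.12; pH = 14.00 − 2.12 = 11.88

pH = 11.88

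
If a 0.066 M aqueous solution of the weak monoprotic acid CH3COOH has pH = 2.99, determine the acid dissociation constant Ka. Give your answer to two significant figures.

Ka = 1.6 × 10^-5

[H+] = 10^(-2.99) = 1.02 × 10^-3 M
At equilibrium [HA] = 0.066 − 1.02 × 10^-3 = 6.50 × 10^-2 M
Ka = [H+][A-]/[HA] = (1.02 × 10^-3)² / 6.50 × 10^-2 = 1.6 × 10^-5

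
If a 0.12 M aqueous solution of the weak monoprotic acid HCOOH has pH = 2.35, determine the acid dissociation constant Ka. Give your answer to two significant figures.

[H+] = 10^(-2.35) = 4.47 × 10^-3 M
At equilibrium [HA] = 0.12 − 4.47 × 10^-3 = 1.16 × 10^-1 M
Ka = [H+][A-]/[HA] = (4.47 × 10^-3)² / 1.16 × 10^-1 = 1.7 × 10^-4

Ka = 1.7 × 10^-4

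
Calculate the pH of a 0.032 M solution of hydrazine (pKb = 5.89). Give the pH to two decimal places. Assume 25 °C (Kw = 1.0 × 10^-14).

N2H4 + H2O ⇌ N2H5+ + OH-
Kb = 10^(−5.89) = 1.29 × 10^-6
Kb = [OH-]²/(0.032 − [OH-]) = 1.29 × 10^-6
Since Kb ≪ C₀, [OH-] ≈ √(Kb·C₀) = 2.03 × 10^-4 M.
pOH = −log(2.03 × 10^-4) = 3.69; pH = 14.00 − 3.69 = 10.31

pH = 10.31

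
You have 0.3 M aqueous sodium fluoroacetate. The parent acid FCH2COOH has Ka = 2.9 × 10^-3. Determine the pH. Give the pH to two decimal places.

pH = 8.01

FCH2COO- is the conjugate base of the weak acid FCH2COOH.
Kb = Kw/Ka = 1.0×10^-14 / 2.9 × 10^-3 = 3.45 × 10^-12
Kb = [OH-]²/(0.3 − [OH-]) = 3.45 × 10^-12
Since Kb ≪ C₀, [OH-] ≈ √(Kb·C₀) = 1.02 × 10^-6 M.
pOH = −log(1.02 × 10^-6) = 5.99; pH = 14.00 − 5.99 = 8.01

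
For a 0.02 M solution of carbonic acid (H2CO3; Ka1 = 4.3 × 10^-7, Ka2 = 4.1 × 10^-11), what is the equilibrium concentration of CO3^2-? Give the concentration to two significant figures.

First ionization gives [H+] ≈ [HCO3-] = 9.27 × 10^-5 M.
Second step: Ka2 = [H+][CO3^2-]/[HCO3-] ≈ [CO3^2-] (since [H+] ≈ [HCO3-]).
So [CO3^2-] ≈ Ka2.

4.1 × 10^-11 M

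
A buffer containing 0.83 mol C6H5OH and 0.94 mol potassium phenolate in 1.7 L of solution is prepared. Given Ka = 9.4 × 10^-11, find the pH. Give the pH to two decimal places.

pKa = −log(9.4 × 10^-11) = 10.027
Using pH = pKa + log([base]/[acid]) with [base]/[acid] = 0.94/0.83:
pH = 10.027 + (+0.054) = 10.08

pH = 10.08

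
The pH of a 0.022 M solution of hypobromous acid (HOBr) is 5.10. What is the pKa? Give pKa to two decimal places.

pKa = 8.54

[H+] = 10^(-5.10) = 7.94 × 10^-6 M
At equilibrium [HA] = 0.022 − 7.94 × 10^-6 = 2.20 × 10^-2 M
Ka = [H+][A-]/[HA] = (7.94 × 10^-6)² / 2.20 × 10^-2 = 2.87 × 10^-9
pKa = -log(2.87 × 10^-9) = 8.54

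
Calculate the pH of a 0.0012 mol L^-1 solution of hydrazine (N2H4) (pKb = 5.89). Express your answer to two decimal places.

pH = 9.59

N2H4 + H2O ⇌ N2H5+ + OH-
Kb = 10^(−5.89) = 1.29 × 10^-6
From the ICE table, Kb = [OH-]²/(0.0012 − [OH-]) = 1.29 × 10^-6.
Since Kb ≪ C₀, [OH-] ≈ √(Kb·C₀) = 3.93 × 10^-5 M.
pOH = 4.41, so pH = 14.00 − pOH = 9.59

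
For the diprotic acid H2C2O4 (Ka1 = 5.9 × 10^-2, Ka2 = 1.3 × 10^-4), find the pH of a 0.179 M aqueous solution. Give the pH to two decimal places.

Ka1 ≫ Ka2, so treat the first dissociation as the only significant source of H+.
Ka1 = x²/(0.179 − x) = 5.9 × 10^-2
Solving the quadratic: x = (−Ka1 + √(Ka1² + 4·Ka1·C₀))/2 = 7.74 × 10^-2 M
pH = −log(7.74 × 10^-2) = 1.11

pH = 1.11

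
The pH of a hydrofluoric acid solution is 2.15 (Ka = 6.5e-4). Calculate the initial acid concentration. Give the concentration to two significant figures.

C₀ = 8.4 × 10^-2 M

[H+] = 10^(-2.15) = 7.08 × 10^-3 M = x
Ka = x²/(C₀ − x) ⇒ C₀ = x + x²/Ka
C₀ = 7.08 × 10^-3 + (7.08 × 10^-3)²/(6.5 × 10^-4) = 8.42 × 10^-2 M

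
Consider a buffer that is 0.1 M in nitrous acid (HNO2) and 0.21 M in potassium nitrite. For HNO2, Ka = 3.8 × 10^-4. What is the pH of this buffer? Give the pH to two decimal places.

pH = 3.74

pKa = −log(3.8 × 10^-4) = 3.420
Using pH = pKa + log([base]/[acid]) with [base]/[acid] = 0.21/0.1:
pH = 3.420 + (+0.322) = 3.74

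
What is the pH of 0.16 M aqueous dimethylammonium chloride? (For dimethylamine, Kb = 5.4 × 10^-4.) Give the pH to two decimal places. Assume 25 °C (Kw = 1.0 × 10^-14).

(CH3)2NH2+ is the conjugate acid of the weak base (CH3)2NH.
Ka = Kw/Kb = 1.0×10^-14 / 5.4 × 10^-4 = 1.85 × 10^-11
From the ICE table, Ka = [H+]²/(0.16 − [H+]) = 1.85 × 10^-11.
Assume [H+] ≪ 0.16: [H+] ≈ √(1.85 × 10^-11 × 0.16) = 1.72 × 10^-6 M
Check: 0.0011% ionized — well under 5%, approximation valid.
pH = −log(1.72 × 10^-6) = 5.76

pH = 5.76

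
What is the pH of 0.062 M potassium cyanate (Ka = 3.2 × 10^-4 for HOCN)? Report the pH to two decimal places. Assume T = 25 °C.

OCN- is the conjugate base of the weak acid HOCN.
Kb = Kw/Ka = 1.0×10^-14 / 3.2 × 10^-4 = 3.12 × 10^-11
From the ICE table, Kb = [OH-]²/(0.062 − [OH-]) = 3.12 × 10^-11.
Neglecting [OH-] in the denominator: [OH-] = √(3.12 × 10^-11 × 0.062) = 1.39 × 10^-6 M
([OH-]/C₀ = 0.0022% < 5%, so the approximation holds.)
pOH = −log(1.39 × 10^-6) = 5.86; pH = 14.00 − 5.86 = 8.14

pH = 8.14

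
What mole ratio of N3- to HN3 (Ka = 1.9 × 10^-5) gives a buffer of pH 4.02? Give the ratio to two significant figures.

ratio = 0.20

pKa = -log(1.9 × 10^-5) = 4.721
pH = pKa + log(r) ⇒ log(r) = 4.02 − 4.721 = -0.701
r = [N3-]/[HN3] = 10^(-0.701) = 0.199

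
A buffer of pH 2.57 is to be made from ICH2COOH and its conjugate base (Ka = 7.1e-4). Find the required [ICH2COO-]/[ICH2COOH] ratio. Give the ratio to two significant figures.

pKa = -log(7.1 × 10^-4) = 3.149
pH = pKa + log(r) ⇒ log(r) = 2.57 − 3.149 = -0.579
r = [ICH2COO-]/[ICH2COOH] = 10^(-0.579) = 0.264

ratio = 0.26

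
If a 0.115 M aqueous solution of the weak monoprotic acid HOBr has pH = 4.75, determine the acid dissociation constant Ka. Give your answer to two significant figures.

[H+] = 10^(-4.75) = 1.78 × 10^-5 M
At equilibrium [HA] = 0.115 − 1.78 × 10^-5 = 1.15 × 10^-1 M
Ka = [H+][A-]/[HA] = (1.78 × 10^-5)² / 1.15 × 10^-1 = 2.8 × 10^-9

Ka = 2.8 × 10^-9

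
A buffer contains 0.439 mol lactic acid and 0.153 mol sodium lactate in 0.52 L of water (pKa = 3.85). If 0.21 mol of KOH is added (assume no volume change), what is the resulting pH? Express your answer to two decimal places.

OH- converts CH3CH(OH)COOH to CH3CH(OH)COO-: CH3CH(OH)COOH → 0.229 mol, CH3CH(OH)COO- → 0.363 mol.
Henderson–Hasselbalch with mole ratio 0.363/0.229: pH = 3.85 + (+0.200)

pH = 4.05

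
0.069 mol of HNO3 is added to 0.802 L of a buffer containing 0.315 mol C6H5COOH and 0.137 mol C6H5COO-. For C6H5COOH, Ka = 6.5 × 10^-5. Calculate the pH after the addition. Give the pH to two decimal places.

pH = 3.44

After neutralization: n(C6H5COOH) = 0.384 mol, n(C6H5COO-) = 0.068 mol.
pKa = −log(6.5 × 10^-5) = 4.187
pH = pKa + log(n_C6H5COO-/n_C6H5COOH) = 4.187 + log(0.068/0.384) = 4.187 + (-0.752)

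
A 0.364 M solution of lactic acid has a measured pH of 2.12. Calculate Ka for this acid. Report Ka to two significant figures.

Ka = 1.6 × 10^-4

[H+] = 10^(-2.12) = 7.59 × 10^-3 M
At equilibrium [HA] = 0.364 − 7.59 × 10^-3 = 3.56 × 10^-1 M
Ka = [H+][A-]/[HA] = (7.59 × 10^-3)² / 3.56 × 10^-1 = 1.6 × 10^-4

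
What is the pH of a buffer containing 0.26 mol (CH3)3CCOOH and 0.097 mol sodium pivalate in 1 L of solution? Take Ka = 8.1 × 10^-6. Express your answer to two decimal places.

pH = 4.66

pKa = −log(8.1 × 10^-6) = 5.092
Using pH = pKa + log([base]/[acid]) with [base]/[acid] = 0.097/0.26:
pH = 5.092 + (-0.428) = 4.66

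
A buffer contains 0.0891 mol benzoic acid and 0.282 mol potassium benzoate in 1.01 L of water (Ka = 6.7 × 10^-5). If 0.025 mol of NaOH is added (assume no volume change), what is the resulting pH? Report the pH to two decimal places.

OH- converts C6H5COOH to C6H5COO-: C6H5COOH → 0.0641 mol, C6H5COO- → 0.307 mol.
pKa = −log(6.7 × 10^-5) = 4.174
pH = pKa + log(n_C6H5COO-/n_C6H5COOH) = 4.174 + log(0.307/0.0641) = 4.174 + (+0.680)

pH = 4.85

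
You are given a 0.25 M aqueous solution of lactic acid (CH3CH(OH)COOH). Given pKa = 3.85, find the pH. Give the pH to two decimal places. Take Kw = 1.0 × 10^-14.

CH3CH(OH)COOH ⇌ CH3CH(OH)COO- + H+
Ka = 10^(−3.85) = 1.41 × 10^-4
Let x = [H+] at equilibrium. Ka = x²/(0.25 − x).
Neglecting x in the denominator: x = √(1.41 × 10^-4 × 0.25) = 5.94 × 10^-3 M
pH = −log[H+] = −log(5.94 × 10^-3) = 2.23

pH = 2.23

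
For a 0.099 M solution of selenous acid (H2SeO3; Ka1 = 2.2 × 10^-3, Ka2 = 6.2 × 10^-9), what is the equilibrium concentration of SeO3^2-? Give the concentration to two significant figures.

First ionization gives [H+] ≈ [HSeO3-] = 1.37 × 10^-2 M.
Second step: Ka2 = [H+][SeO3^2-]/[HSeO3-] ≈ [SeO3^2-] (since [H+] ≈ [HSeO3-]).
So [SeO3^2-] ≈ Ka2.

6.2 × 10^-9 M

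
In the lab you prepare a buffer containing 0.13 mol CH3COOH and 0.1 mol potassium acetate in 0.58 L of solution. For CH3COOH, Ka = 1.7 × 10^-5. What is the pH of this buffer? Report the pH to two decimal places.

pKa = −log(1.7 × 10^-5) = 4.770
pH = pKa + log([A⁻]/[HA]) = 4.770 + log(0.1/0.13)
pH = 4.770 + (-0.114) = 4.66

pH = 4.66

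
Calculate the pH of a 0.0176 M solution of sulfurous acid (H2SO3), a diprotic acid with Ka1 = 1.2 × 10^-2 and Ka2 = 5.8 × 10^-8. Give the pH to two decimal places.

Since Ka1 ≫ Ka2, the first ionization dominates [H+].
Ka1 = x²/(0.0176 − x) = 1.2 × 10^-2
Solving the quadratic: x = (−Ka1 + √(Ka1² + 4·Ka1·C₀))/2 = 9.72 × 10^-3 M
pH = −log(9.72 × 10^-3) = 2.01

pH = 2.01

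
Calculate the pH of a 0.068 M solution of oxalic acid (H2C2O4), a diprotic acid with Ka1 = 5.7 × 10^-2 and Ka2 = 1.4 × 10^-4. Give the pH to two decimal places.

pH = 1.40

Since Ka1 ≫ Ka2, the first ionization dominates [H+].
Ka1 = x²/(0.068 − x) = 5.7 × 10^-2
Solving the quadratic: x = (−Ka1 + √(Ka1² + 4·Ka1·C₀))/2 = 4.00 × 10^-2 M
pH = −log(4.00 × 10^-2) = 1.40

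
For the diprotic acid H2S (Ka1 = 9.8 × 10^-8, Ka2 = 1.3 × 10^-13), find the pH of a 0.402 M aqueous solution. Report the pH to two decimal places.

Ka1 ≫ Ka2, so treat the first dissociation as the only significant source of H+.
Ka1 = x²/(0.402 − x) = 9.8 × 10^-8
x ≈ √(9.8 × 10^-8 × 0.402) = 1.98 × 10^-4 M
pH = −log(1.98 × 10^-4) = 3.70

pH = 3.70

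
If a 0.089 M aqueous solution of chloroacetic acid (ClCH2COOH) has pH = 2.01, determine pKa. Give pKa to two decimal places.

[H+] = 10^(-2.01) = 9.77 × 10^-3 M
At equilibrium [HA] = 0.089 − 9.77 × 10^-3 = 7.92 × 10^-2 M
Ka = [H+][A-]/[HA] = (9.77 × 10^-3)² / 7.92 × 10^-2 = 1.21 × 10^-3
pKa = -log(1.21 × 10^-3) = 2.92

pKa = 2.92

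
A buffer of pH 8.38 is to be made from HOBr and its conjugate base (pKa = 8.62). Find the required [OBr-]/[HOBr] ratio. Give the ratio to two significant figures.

ratio = 0.58

pH = pKa + log(r) ⇒ log(r) = 8.38 − 8.62 = -0.24
r = [OBr-]/[HOBr] = 10^(-0.24) = 0.575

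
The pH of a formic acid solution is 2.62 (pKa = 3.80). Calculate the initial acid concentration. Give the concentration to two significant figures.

C₀ = 3.9 × 10^-2 M

[H+] = 10^(-2.62) = 2.40 × 10^-3 M = x
Ka = 10^(−3.80) = 1.58 × 10^-4
Ka = x²/(C₀ − x) ⇒ C₀ = x + x²/Ka
C₀ = 2.40 × 10^-3 + (2.40 × 10^-3)²/(1.58 × 10^-4) = 3.89 × 10^-2 M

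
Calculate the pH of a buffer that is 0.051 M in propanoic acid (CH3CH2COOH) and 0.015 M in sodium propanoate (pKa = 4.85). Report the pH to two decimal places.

pH = 4.32

pH = pKa + log([A⁻]/[HA]) = 4.85 + log(0.015/0.051)
pH = 4.85 + (-0.531) = 4.32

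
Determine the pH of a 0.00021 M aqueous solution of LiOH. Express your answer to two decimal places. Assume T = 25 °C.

LiOH is a strong base; [OH-] = 0.00021 M.
pOH = -log(0.00021) = 3.68
pH = 14.00 - 3.68 = 10.32

pH = 10.32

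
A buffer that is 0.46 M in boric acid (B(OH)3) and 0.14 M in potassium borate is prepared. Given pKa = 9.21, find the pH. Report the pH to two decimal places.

Using pH = pKa + log([base]/[acid]) with [base]/[acid] = 0.14/0.46:
pH = 9.21 + (-0.517) = 8.69

pH = 8.69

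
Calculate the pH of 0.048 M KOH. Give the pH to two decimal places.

KOH is a strong base; [OH-] = 0.048 M.
pOH = -log(0.048) = 1.32
pH = 14.00 - 1.32 = 12.68

pH = 12.68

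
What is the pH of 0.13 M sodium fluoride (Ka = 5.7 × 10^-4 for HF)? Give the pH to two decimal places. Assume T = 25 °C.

pH = 8.18

F- is the conjugate base of the weak acid HF.
Kb = Kw/Ka = 1.0×10^-14 / 5.7 × 10^-4 = 1.75 × 10^-11
Kb = x²/(0.13 − x) = 1.75 × 10^-11
Since Kb ≪ C₀, x ≈ √(Kb·C₀) = 1.51 × 10^-6 M.
Check: 0.0012% ionized — well under 5%, approximation valid.
pOH = −log(1.51 × 10^-6) = 5.82; pH = 14.00 − 5.82 = 8.18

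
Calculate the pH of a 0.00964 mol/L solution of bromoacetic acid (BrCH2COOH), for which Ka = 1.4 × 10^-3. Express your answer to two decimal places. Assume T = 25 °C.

pH = 2.52

BrCH2COOH ⇌ BrCH2COO- + H+
Ka = x²/(0.00964 − x) = 1.4 × 10^-3
x is not negligible relative to C₀; solve x² + 0.0014·x − 1.35e-05 = 0.
x = [−0.0014 + √(0.0014² + 5.4e-05)]/2 = 3.04 × 10^-3 M
pH = −log[H+] = −log(3.04 × 10^-3) = 2.52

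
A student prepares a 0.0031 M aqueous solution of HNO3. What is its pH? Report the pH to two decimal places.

HNO3 is a strong acid and dissociates completely, so [H+] = 0.0031 M.
pH = -log(0.0031) = 2.51

pH = 2.51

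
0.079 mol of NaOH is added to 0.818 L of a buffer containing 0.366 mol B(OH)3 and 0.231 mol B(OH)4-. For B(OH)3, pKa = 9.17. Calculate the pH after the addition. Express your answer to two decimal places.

OH- converts B(OH)3 to B(OH)4-: B(OH)3 → 0.287 mol, B(OH)4- → 0.31 mol.
pH = pKa + log([A⁻]/[HA]) = 9.17 + log(0.31/0.287) = 9.17 +0.033

pH = 9.20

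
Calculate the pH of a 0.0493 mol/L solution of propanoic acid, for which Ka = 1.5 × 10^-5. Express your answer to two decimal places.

pH = 3.07

CH3CH2COOH ⇌ CH3CH2COO- + H+
Let x = [H+] at equilibrium. Ka = x²/(0.0493 − x).
Assume x ≪ 0.0493: x ≈ √(1.5 × 10^-5 × 0.0493) = 8.60 × 10^-4 M
pH = −log(8.60 × 10^-4) = 3.07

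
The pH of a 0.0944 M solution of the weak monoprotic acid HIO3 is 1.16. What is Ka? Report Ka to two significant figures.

[H+] = 10^(-1.16) = 6.92 × 10^-2 M
At equilibrium [HA] = 0.0944 − 6.92 × 10^-2 = 2.52 × 10^-2 M
Ka = [H+][A-]/[HA] = (6.92 × 10^-2)² / 2.52 × 10^-2 = 1.9 × 10^-1

Ka = 1.9 × 10^-1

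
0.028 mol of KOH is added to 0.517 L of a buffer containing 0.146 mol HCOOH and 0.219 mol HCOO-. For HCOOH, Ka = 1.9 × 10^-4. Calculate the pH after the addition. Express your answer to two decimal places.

After neutralization: n(HCOOH) = 0.118 mol, n(HCOO-) = 0.247 mol.
pKa = −log(1.9 × 10^-4) = 3.721
Henderson–Hasselbalch with mole ratio 0.247/0.118: pH = 3.721 + (+0.321)

pH = 4.04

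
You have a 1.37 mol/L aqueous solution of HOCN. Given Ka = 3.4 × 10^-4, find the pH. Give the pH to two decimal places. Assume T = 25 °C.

HOCN ⇌ OCN- + H+
From the ICE table, Ka = [H+]²/(1.37 − [H+]) = 3.4 × 10^-4.
Since Ka ≪ C₀, [H+] ≈ √(Ka·C₀) = 2.16 × 10^-2 M.
Check: 1.6% ionized — well under 5%, approximation valid.
pH = −log[H+] = −log(2.16 × 10^-2) = 1.67

pH = 1.67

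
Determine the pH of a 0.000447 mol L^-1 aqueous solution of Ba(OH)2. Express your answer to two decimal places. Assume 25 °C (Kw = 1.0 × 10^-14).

pH = 10.95

Ba(OH)2 is a strong base (each formula unit releases 2 OH-); [OH-] = 0.000894 M.
pOH = -log(0.000894) = 3.05
pH = 14.00 - 3.05 = 10.95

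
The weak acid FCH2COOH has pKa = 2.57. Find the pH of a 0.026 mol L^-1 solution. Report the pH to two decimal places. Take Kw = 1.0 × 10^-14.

pH = 2.15

FCH2COOH ⇌ FCH2COO- + H+
Ka = 10^(−2.57) = 2.69 × 10^-3
Ka = x²/(0.026 − x) = 2.69 × 10^-3
Here C₀/Ka ≈ 9.67, so the small-x approximation fails. Use the quadratic:
x = [−0.00269 + √(0.00269² + 0.00028)]/2 = 7.13 × 10^-3 M
pH = −log[H+] = −log(7.13 × 10^-3) = 2.15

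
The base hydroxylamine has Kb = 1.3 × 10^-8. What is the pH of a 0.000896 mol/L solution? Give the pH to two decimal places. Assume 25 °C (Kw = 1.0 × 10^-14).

NH2OH + H2O ⇌ NH3OH+ + OH-
From the ICE table, Kb = [OH-]²/(0.000896 − [OH-]) = 1.3 × 10^-8.
Assume [OH-] ≪ 0.000896: [OH-] ≈ √(1.3 × 10^-8 × 0.000896) = 3.41 × 10^-6 M
Check: 0.38% ionized — well under 5%, approximation valid.
pOH = −log(3.41 × 10^-6) = 5.47; pH = 14.00 − 5.47 = 8.53

pH = 8.53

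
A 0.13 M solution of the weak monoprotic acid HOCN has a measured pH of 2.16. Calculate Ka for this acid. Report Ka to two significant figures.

[H+] = 10^(-2.16) = 6.92 × 10^-3 M
At equilibrium [HA] = 0.13 − 6.92 × 10^-3 = 1.23 × 10^-1 M
Ka = [H+][A-]/[HA] = (6.92 × 10^-3)² / 1.23 × 10^-1 = 3.9 × 10^-4

Ka = 3.9 × 10^-4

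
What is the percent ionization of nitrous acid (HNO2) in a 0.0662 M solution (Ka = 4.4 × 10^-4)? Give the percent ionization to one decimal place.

HNO2 ⇌ NO2- + H+; let x = [H+] at equilibrium.
Ka = x²/(C₀ − x); solving the quadratic gives x = 5.18 × 10^-3 M.
% ionization = x/C₀ × 100% = 5.18 × 10^-3/0.0662 × 100% = 7.8%

7.8%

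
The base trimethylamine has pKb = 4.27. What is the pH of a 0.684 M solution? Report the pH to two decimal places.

pH = 11.78

(CH3)3N + H2O ⇌ (CH3)3NH+ + OH-
Kb = 10^(−4.27) = 5.37 × 10^-5
Kb = [OH-]²/(0.684 − [OH-]) = 5.37 × 10^-5
Since Kb ≪ C₀, [OH-] ≈ √(Kb·C₀) = 6.06 × 10^-3 M.
pOH = 2.22, so pH = 14.00 − pOH = 11.78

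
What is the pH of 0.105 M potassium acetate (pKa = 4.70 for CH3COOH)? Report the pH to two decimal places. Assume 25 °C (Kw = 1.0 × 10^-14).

CH3COO- is the conjugate base of the weak acid CH3COOH.
Ka = 10^(−4.70) = 2.00 × 10^-5
Kb = Kw/Ka = 1.0×10^-14 / 2.00 × 10^-5 = 5.00 × 10^-10
From the ICE table, Kb = x²/(0.105 − x) = 5.00 × 10^-10.
Since Kb ≪ C₀, x ≈ √(Kb·C₀) = 7.25 × 10^-6 M.
Check: 0.0069% ionized — well under 5%, approximation valid.
pOH = 5.14, so pH = 14.00 − pOH = 8.86

pH = 8.86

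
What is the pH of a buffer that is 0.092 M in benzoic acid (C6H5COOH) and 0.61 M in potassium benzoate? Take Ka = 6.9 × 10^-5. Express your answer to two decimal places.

pH = 4.98

pKa = −log(6.9 × 10^-5) = 4.161
pH = pKa + log([A⁻]/[HA]) = 4.161 + log(0.61/0.092)
pH = 4.161 + (+0.822) = 4.98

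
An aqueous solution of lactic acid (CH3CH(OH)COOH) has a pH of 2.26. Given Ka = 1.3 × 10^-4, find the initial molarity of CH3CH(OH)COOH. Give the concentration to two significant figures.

C₀ = 2.4 × 10^-1 M

[H+] = 10^(-2.26) = 5.50 × 10^-3 M = x
Ka = x²/(C₀ − x) ⇒ C₀ = x + x²/Ka
C₀ = 5.50 × 10^-3 + (5.50 × 10^-3)²/(1.3 × 10^-4) = 2.38 × 10^-1 M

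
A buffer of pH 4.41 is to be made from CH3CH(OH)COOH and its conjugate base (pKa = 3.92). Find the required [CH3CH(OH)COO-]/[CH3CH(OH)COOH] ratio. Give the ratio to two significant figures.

pH = pKa + log(r) ⇒ log(r) = 4.41 − 3.92 = +0.49
r = [CH3CH(OH)COO-]/[CH3CH(OH)COOH] = 10^(+0.49) = 3.09

ratio = 3.1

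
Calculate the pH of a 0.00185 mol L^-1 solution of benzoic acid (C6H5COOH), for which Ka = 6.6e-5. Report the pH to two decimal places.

C6H5COOH ⇌ C6H5COO- + H+
From the ICE table, Ka = x²/(0.00185 − x) = 6.6 × 10^-5.
Here C₀/Ka ≈ 28, so the small-x approximation fails. Use the quadratic:
x = [−6.6e-05 + √(6.6e-05² + 4.88e-07)]/2 = 3.18 × 10^-4 M
pH = −log[H+] = −log(3.18 × 10^-4) = 3.50

pH = 3.50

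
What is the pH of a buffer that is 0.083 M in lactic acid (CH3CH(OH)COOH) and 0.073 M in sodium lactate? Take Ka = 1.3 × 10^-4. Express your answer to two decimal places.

pKa = −log(1.3 × 10^-4) = 3.886
pH = pKa + log([A⁻]/[HA]) = 3.886 + log(0.073/0.083)
pH = 3.886 + (-0.056) = 3.83

pH = 3.83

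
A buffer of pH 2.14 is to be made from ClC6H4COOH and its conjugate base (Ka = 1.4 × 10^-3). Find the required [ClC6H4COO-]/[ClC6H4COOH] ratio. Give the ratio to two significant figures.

pKa = -log(1.4 × 10^-3) = 2.854
pH = pKa + log(r) ⇒ log(r) = 2.14 − 2.854 = -0.714
r = [ClC6H4COO-]/[ClC6H4COOH] = 10^(-0.714) = 0.193

ratio = 0.19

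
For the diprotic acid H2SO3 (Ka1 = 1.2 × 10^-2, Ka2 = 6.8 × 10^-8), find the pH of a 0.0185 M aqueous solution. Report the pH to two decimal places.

Ka1 ≫ Ka2, so treat the first dissociation as the only significant source of H+.
Ka1 = x²/(0.0185 − x) = 1.2 × 10^-2
Solving the quadratic: x = (−Ka1 + √(Ka1² + 4·Ka1·C₀))/2 = 1.01 × 10^-2 M
pH = −log(1.01 × 10^-2) = 2.00

pH = 2.00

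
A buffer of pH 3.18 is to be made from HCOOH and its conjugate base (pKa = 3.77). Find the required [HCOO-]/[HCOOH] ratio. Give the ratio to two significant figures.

ratio = 0.26

pH = pKa + log(r) ⇒ log(r) = 3.18 − 3.77 = -0.59
r = [HCOO-]/[HCOOH] = 10^(-0.59) = 0.257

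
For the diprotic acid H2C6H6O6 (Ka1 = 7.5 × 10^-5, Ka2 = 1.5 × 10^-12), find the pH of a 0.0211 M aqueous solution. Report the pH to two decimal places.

pH = 2.91

Ka1 ≫ Ka2, so treat the first dissociation as the only significant source of H+.
Ka1 = x²/(0.0211 − x) = 7.5 × 10^-5
Solving the quadratic: x = (−Ka1 + √(Ka1² + 4·Ka1·C₀))/2 = 1.22 × 10^-3 M
pH = −log(1.22 × 10^-3) = 2.91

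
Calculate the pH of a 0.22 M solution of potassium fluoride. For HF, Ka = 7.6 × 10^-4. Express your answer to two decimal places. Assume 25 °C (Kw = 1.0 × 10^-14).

F- is the conjugate base of the weak acid HF.
Kb = Kw/Ka = 1.0×10^-14 / 7.6 × 10^-4 = 1.32 × 10^-11
Kb = [OH-]²/(0.22 − [OH-]) = 1.32 × 10^-11
Neglecting [OH-] in the denominator: [OH-] = √(1.32 × 10^-11 × 0.22) = 1.70 × 10^-6 M
Check: 0.00077% ionized — well under 5%, approximation valid.
pOH = 5.77, so pH = 14.00 − pOH = 8.23

pH = 8.23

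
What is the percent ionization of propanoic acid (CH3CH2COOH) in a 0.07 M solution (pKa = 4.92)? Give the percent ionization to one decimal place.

CH3CH2COOH ⇌ CH3CH2COO- + H+; let x = [H+] at equilibrium.
Ka = 10^(−4.92) = 1.20 × 10^-5
x ≈ √(Ka·C₀) = √(1.20 × 10^-5 × 0.07) = 9.17 × 10^-4 M
% ionization = x/C₀ × 100% = 9.17 × 10^-4/0.07 × 100% = 1.3%

1.3%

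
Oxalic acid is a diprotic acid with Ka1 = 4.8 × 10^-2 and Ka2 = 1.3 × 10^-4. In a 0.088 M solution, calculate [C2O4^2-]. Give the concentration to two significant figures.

First ionization gives [H+] ≈ [HC2O4-] = 4.53 × 10^-2 M.
Second step: Ka2 = [H+][C2O4^2-]/[HC2O4-] ≈ [C2O4^2-] (since [H+] ≈ [HC2O4-]).
So [C2O4^2-] ≈ Ka2.

1.3 × 10^-4 M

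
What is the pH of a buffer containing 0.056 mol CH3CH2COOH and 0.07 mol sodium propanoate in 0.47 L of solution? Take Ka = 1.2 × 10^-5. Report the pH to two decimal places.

pH = 5.02

pKa = −log(1.2 × 10^-5) = 4.921
Henderson–Hasselbalch: pH = pKa + log([CH3CH2COO-]/[CH3CH2COOH]) = 4.921 + log(0.07/0.056)
pH = 4.921 + (+0.097) = 5.02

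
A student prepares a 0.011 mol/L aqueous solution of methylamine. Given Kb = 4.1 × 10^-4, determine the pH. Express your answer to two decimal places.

pH = 11.29

CH3NH2 + H2O ⇌ CH3NH3+ + OH-
Kb = [OH-]²/(0.011 − [OH-]) = 4.1 × 10^-4
The 5% rule fails; solving [OH-]² + Kb·[OH-] − Kb·C₀ = 0 exactly:
[OH-] = (−Kb + √(Kb² + 4·Kb·C₀))/2 = 1.93 × 10^-3 M
pOH = −log(1.93 × 10^-3) = 2.71; pH = 14.00 − 2.71 = 11.29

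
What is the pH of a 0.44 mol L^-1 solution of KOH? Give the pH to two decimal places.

pH = 13.64

KOH is a strong base; [OH-] = 0.44 M.
pOH = -log(0.44) = 0.36
pH = 14.00 - 0.36 = 13.64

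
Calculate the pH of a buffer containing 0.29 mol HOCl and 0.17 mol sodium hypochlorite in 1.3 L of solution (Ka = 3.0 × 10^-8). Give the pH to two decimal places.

pH = 7.29

pKa = −log(3.0 × 10^-8) = 7.523
Henderson–Hasselbalch: pH = pKa + log([OCl-]/[HOCl]) = 7.523 + log(0.17/0.29)
pH = 7.523 + (-0.232) = 7.29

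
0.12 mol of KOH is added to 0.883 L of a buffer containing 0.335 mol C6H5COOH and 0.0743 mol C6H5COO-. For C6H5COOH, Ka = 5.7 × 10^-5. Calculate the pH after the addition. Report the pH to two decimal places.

OH- converts C6H5COOH to C6H5COO-: C6H5COOH → 0.215 mol, C6H5COO- → 0.194 mol.
pKa = −log(5.7 × 10^-5) = 4.244
Henderson–Hasselbalch with mole ratio 0.194/0.215: pH = 4.244 + (-0.045)

pH = 4.20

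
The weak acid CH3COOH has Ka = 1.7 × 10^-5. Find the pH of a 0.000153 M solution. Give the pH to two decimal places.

CH3COOH ⇌ CH3COO- + H+
Ka = [H+]²/(0.000153 − [H+]) = 1.7 × 10^-5
The 5% rule fails; solving [H+]² + Ka·[H+] − Ka·C₀ = 0 exactly:
[H+] = (−Ka + √(Ka² + 4·Ka·C₀))/2 = 4.32 × 10^-5 M
pH = −log[H+] = −log(4.32 × 10^-5) = 4.36

pH = 4.36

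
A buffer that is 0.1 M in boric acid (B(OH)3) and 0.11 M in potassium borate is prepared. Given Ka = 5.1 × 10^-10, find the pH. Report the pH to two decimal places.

pH = 9.33

pKa = −log(5.1 × 10^-10) = 9.292
Henderson–Hasselbalch: pH = pKa + log([B(OH)4-]/[B(OH)3]) = 9.292 + log(0.11/0.1)
pH = 9.292 + (+0.041) = 9.33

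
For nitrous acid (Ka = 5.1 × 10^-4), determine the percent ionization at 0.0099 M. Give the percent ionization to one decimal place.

20.3%

HNO2 ⇌ NO2- + H+; let x = [H+] at equilibrium.
Ka = x²/(C₀ − x); solving the quadratic gives x = 2.01 × 10^-3 M.
% ionization = x/C₀ × 100% = 2.01 × 10^-3/0.0099 × 100% = 20.3%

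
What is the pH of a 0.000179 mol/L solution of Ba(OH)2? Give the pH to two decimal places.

pH = 10.55

Ba(OH)2 is a strong base (each formula unit releases 2 OH-); [OH-] = 0.000358 M.
pOH = -log(0.000358) = 3.45
pH = 14.00 - 3.45 = 10.55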